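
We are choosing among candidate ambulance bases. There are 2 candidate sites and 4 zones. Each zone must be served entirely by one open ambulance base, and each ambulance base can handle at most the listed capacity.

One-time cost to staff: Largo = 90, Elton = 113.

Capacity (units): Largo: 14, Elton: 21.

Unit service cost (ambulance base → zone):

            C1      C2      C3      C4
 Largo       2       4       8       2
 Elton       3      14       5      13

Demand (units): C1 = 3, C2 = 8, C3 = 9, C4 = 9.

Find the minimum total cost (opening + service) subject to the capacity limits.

Open {Largo, Elton}: C1→Largo 2·3=6, C2→Elton 14·8=112, C3→Elton 5·9=45, C4→Largo 2·9=18.
Loads: Largo carries 12/14, Elton carries 17/21. Service 181; fixed 203; total 384.
Next best feasible plan costs 387.

Minimum total cost: 384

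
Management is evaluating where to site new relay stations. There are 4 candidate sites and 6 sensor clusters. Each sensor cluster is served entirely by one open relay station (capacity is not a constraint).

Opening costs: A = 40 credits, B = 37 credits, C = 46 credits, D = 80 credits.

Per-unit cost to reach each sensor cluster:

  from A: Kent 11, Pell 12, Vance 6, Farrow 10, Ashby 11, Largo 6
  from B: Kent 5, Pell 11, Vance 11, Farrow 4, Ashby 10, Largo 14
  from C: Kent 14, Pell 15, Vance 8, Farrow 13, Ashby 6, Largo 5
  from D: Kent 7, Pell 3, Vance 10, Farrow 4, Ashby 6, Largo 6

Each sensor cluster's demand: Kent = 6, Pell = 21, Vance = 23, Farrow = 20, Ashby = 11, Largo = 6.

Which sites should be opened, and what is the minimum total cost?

For any fixed open set, each sensor cluster goes to its cheapest open site; total = fixed + service.
{A, D}: Kent→D 7·6=42, Pell→D 3·21=63, Vance→A 6·23=138, Farrow→D 4·20=80, Ashby→D 6·11=66, Largo→A 6·6=36. Service 425; fixed 120; total 545.
{A, B, D}: Kent→B 5·6=30, Pell→D 3·21=63, Vance→A 6·23=138, Farrow→B 4·20=80, Ashby→D 6·11=66, Largo→A 6·6=36. Service 413; fixed 157; total 570.
{A, C, D}: service 419 + fixed 166 = 585
{A, B, C, D}: service 407 + fixed 203 = 610
No other subset beats 545.

Open A and D; minimum total cost 545.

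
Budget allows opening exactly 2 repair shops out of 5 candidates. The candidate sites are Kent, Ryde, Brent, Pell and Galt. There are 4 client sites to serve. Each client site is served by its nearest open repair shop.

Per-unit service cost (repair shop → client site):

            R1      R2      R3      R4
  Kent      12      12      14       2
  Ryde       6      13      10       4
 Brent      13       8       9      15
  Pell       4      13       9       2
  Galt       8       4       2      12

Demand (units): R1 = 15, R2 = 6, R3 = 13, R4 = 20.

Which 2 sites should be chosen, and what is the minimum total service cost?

With exactly 2 open, each client site uses its cheapest among the chosen.
{Pell, Galt}: R1→Pell 4·15=60, R2→Galt 4·6=24, R3→Galt 2·13=26, R4→Pell 2·20=40. Service cost 150.
{Kent, Galt}: service cost 210
{Ryde, Galt}: service cost 220
Among all 10 size-2 choices, {Pell, Galt} is lowest.

Choose Pell and Galt; total service cost 150.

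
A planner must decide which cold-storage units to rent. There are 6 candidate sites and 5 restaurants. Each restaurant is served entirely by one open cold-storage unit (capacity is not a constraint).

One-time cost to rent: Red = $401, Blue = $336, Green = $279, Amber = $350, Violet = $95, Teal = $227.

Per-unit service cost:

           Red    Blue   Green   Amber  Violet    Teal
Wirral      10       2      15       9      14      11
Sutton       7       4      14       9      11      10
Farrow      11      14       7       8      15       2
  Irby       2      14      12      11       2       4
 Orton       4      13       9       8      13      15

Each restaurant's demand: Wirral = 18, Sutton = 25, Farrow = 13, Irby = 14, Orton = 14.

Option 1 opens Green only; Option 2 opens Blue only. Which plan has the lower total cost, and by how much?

Option 2 is cheaper by 252.

Option 1: {Green}: Wirral→Green 15·18=270, Sutton→Green 14·25=350, Farrow→Green 7·13=91, Irby→Green 12·14=168, Orton→Green 9·14=126. Service 1005; fixed 279; total 1284.
Option 2: {Blue}: Wirral→Blue 2·18=36, Sutton→Blue 4·25=100, Farrow→Blue 14·13=182, Irby→Blue 14·14=196, Orton→Blue 13·14=182. Service 696; fixed 336; total 1032.
Difference: |1284 − 1032| = 252.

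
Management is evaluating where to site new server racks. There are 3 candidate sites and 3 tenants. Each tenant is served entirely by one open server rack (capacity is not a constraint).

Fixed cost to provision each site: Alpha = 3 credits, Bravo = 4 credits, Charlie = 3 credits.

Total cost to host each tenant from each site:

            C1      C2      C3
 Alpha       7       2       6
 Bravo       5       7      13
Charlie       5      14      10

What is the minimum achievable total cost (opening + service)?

For any fixed open set, each tenant goes to its cheapest open site; total = fixed + service.
{Alpha}: C1→Alpha 7, C2→Alpha 2, C3→Alpha 6. Service 15; fixed 3; total 18.
{Alpha, Charlie}: service 13 + fixed 6 = 19
{Alpha, Bravo}: service 13 + fixed 7 = 20
{Alpha, Bravo, Charlie}: service 13 + fixed 10 = 23
No other subset beats 18.

Minimum total cost: 18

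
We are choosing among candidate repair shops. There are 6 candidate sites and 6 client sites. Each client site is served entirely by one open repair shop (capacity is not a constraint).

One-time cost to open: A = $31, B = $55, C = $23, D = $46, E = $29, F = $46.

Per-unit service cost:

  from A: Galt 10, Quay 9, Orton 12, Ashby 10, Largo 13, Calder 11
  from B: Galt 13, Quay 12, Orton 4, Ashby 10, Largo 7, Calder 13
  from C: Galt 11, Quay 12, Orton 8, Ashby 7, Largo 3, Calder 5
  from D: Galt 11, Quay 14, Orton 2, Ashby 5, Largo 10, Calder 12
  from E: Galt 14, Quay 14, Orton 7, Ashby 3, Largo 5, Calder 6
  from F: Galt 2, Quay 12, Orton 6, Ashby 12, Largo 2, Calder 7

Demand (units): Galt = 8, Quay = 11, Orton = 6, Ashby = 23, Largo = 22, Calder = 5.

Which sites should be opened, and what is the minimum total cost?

Open A, E and F; minimum total cost 400.

For any fixed open set, each client site goes to its cheapest open site; total = fixed + service.
{A, E, F}: Galt→F 2·8=16, Quay→A 9·11=99, Orton→F 6·6=36, Ashby→E 3·23=69, Largo→F 2·22=44, Calder→E 6·5=30. Service 294; fixed 106; total 400.
{E, F}: service 327 + fixed 75 = 402
{A, C, E, F}: service 289 + fixed 129 = 418
{A, B, C, D, E, F}: Galt→F 2·8=16, Quay→A 9·11=99, Orton→D 2·6=12, Ashby→E 3·23=69, Largo→F 2·22=44, Calder→C 5·5=25. Service 265; fixed 230; total 495.
No other subset beats 400.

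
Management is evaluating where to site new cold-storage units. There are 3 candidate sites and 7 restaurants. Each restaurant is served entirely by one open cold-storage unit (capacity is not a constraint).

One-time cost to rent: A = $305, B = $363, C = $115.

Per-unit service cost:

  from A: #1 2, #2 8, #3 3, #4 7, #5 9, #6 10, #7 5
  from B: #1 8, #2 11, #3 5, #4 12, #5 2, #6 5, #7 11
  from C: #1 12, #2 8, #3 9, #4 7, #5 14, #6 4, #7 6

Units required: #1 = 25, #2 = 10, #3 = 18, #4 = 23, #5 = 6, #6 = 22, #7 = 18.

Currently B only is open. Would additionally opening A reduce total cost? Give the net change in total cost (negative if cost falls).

Current service cost with {B}: 996.
Adding A: each restaurant re-picks its cheapest; new service cost 557, saving 439.
Extra fixed cost: 305. Net change = 305 − 439 = -134.
(Totals: 1359 → 1225.)

Yes — net change −134 (cost falls by 134).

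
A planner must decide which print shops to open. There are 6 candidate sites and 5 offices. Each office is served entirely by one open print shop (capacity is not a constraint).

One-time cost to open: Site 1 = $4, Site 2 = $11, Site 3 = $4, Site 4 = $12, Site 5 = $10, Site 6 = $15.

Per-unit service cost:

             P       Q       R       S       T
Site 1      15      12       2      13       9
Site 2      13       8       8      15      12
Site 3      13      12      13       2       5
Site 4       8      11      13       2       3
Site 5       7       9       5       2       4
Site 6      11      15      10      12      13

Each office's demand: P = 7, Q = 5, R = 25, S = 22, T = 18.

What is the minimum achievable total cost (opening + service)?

Minimum total cost: 268

For any fixed open set, each office goes to its cheapest open site; total = fixed + service.
{Site 1, Site 4, Site 5}: P→Site 5 7·7=49, Q→Site 5 9·5=45, R→Site 1 2·25=50, S→Site 4 2·22=44, T→Site 4 3·18=54. Service 242; fixed 26; total 268.
{Site 1, Site 2, Site 4}: service 244 + fixed 27 = 271
{Site 1, Site 3, Site 4, Site 5}: service 242 + fixed 30 = 272
{Site 1, Site 2, Site 3, Site 4, Site 5, Site 6}: service 237 + fixed 56 = 293
No other subset beats 268.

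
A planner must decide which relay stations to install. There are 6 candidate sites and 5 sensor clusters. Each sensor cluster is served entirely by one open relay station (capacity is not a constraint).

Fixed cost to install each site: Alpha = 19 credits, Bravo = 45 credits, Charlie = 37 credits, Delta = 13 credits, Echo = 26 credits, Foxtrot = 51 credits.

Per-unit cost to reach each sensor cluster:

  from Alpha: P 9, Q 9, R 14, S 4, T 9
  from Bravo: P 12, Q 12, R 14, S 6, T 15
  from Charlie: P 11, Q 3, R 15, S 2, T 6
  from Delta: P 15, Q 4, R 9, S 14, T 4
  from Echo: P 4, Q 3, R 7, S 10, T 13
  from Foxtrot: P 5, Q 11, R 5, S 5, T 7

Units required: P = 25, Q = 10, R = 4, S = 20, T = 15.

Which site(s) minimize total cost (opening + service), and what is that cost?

Open Charlie, Delta and Echo; minimum total cost 334.

For any fixed open set, each sensor cluster goes to its cheapest open site; total = fixed + service.
{Charlie, Delta, Echo}: P→Echo 4·25=100, Q→Charlie 3·10=30, R→Echo 7·4=28, S→Charlie 2·20=40, T→Delta 4·15=60. Service 258; fixed 76; total 334.
{Charlie, Echo}: service 288 + fixed 63 = 351
{Alpha, Charlie, Delta, Echo}: P→Echo 4·25=100, Q→Charlie 3·10=30, R→Echo 7·4=28, S→Charlie 2·20=40, T→Delta 4·15=60. Service 258; fixed 95; total 353.
{Alpha, Bravo, Charlie, Delta, Echo, Foxtrot}: service 250 + fixed 191 = 441
No other subset beats 334.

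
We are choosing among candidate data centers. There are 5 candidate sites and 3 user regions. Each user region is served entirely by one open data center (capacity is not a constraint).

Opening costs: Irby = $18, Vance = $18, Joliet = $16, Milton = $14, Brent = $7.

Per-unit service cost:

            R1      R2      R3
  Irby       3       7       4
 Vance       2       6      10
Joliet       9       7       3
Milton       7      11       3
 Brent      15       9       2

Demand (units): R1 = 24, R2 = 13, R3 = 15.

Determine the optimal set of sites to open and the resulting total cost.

Open Vance and Brent; minimum total cost 181.

For any fixed open set, each user region goes to its cheapest open site; total = fixed + service.
{Vance, Brent}: R1→Vance 2·24=48, R2→Vance 6·13=78, R3→Brent 2·15=30. Service 156; fixed 25; total 181.
{Vance, Milton, Brent}: service 156 + fixed 39 = 195
{Vance, Joliet, Brent}: R1→Vance 2·24=48, R2→Vance 6·13=78, R3→Brent 2·15=30. Service 156; fixed 41; total 197.
{Irby, Vance, Joliet, Milton, Brent}: service 156 + fixed 73 = 229
No other subset beats 181.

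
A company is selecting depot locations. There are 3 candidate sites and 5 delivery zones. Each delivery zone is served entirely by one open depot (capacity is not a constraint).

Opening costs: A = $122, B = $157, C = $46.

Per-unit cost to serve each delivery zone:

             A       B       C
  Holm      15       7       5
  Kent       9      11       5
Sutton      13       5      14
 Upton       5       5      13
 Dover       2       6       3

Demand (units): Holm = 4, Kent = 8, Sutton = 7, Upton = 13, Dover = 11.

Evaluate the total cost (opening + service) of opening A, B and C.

Each delivery zone is assigned to its cheapest site among the open ones.
{A, B, C}: Holm→C 5·4=20, Kent→C 5·8=40, Sutton→B 5·7=35, Upton→A 5·13=65, Dover→A 2·11=22. Service 182; fixed 325; total 507.

Total cost: 507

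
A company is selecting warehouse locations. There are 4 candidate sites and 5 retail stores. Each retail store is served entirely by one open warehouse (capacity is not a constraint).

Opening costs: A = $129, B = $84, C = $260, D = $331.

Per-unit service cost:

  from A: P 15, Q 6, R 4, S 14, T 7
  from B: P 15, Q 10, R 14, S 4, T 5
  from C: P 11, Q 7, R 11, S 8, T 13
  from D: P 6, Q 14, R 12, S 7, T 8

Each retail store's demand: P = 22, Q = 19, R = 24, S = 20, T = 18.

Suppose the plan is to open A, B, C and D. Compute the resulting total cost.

Total cost: 1316

Each retail store is assigned to its cheapest site among the open ones.
{A, B, C, D}: P→D 6·22=132, Q→A 6·19=114, R→A 4·24=96, S→B 4·20=80, T→B 5·18=90. Service 512; fixed 804; total 1316.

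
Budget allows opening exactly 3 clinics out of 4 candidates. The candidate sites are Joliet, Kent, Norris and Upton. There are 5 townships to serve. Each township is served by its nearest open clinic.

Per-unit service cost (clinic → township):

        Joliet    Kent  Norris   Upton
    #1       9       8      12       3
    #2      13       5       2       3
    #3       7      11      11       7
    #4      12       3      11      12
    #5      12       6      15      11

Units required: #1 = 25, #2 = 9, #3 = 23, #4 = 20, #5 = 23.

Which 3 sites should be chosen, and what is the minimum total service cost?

With exactly 3 open, each township uses its cheapest among the chosen.
{Kent, Norris, Upton}: #1→Upton 3·25=75, #2→Norris 2·9=18, #3→Upton 7·23=161, #4→Kent 3·20=60, #5→Kent 6·23=138. Service cost 452.
{Joliet, Kent, Upton}: service cost 461
{Joliet, Kent, Norris}: service cost 577
Among all 4 size-3 choices, {Kent, Norris, Upton} is lowest.

Choose Kent, Norris and Upton; total service cost 452.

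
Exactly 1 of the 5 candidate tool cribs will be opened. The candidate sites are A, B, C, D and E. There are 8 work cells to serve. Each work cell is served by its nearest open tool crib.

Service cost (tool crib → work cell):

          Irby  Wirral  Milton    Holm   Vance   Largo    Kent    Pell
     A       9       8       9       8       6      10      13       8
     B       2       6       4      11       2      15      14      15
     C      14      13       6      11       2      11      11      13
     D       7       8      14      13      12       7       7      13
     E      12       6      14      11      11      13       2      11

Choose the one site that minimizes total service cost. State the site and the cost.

Choose B only; total service cost 69.

With exactly 1 open, each work cell uses its cheapest among the chosen.
{B}: Irby→B 2, Wirral→B 6, Milton→B 4, Holm→B 11, Vance→B 2, Largo→B 15, Kent→B 14, Pell→B 15. Service cost 69.
{A}: service cost 71
{E}: service cost 80
Among all 5 size-1 choices, {B} is lowest.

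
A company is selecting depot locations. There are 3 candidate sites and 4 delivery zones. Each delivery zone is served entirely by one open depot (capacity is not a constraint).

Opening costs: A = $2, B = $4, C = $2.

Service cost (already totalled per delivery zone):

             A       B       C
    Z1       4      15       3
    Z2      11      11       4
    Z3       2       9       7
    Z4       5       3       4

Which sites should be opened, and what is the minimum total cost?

Open A and C; minimum total cost 17.

For any fixed open set, each delivery zone goes to its cheapest open site; total = fixed + service.
{A, C}: Z1→C 3, Z2→C 4, Z3→A 2, Z4→C 4. Service 13; fixed 4; total 17.
{A, B, C}: Z1→C 3, Z2→C 4, Z3→A 2, Z4→B 3. Service 12; fixed 8; total 20.
{C}: service 18 + fixed 2 = 20
{A}: service 22 + fixed 2 = 24
No other subset beats 17.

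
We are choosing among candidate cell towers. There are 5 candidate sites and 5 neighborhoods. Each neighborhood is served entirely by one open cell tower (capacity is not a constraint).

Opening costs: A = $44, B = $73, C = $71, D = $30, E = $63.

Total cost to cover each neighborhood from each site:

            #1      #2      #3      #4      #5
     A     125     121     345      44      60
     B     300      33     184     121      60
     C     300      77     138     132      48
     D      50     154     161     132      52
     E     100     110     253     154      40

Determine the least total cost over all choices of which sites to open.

For any fixed open set, each neighborhood goes to its cheapest open site; total = fixed + service.
{A, B, D}: #1→D 50, #2→B 33, #3→D 161, #4→A 44, #5→D 52. Service 340; fixed 147; total 487.
{A, C, D}: service 357 + fixed 145 = 502
{A, D}: #1→D 50, #2→A 121, #3→D 161, #4→A 44, #5→D 52. Service 428; fixed 74; total 502.
{A, B, C, D, E}: #1→D 50, #2→B 33, #3→C 138, #4→A 44, #5→E 40. Service 305; fixed 281; total 586.
No other subset beats 487.

Minimum total cost: 487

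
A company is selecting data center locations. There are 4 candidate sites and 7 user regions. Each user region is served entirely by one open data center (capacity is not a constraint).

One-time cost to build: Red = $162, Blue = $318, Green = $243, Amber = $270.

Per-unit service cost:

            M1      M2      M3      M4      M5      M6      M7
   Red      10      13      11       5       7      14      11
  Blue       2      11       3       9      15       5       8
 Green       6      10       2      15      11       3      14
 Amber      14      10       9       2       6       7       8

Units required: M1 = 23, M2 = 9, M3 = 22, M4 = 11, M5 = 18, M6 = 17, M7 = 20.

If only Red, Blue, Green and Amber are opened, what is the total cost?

Total cost: 1514

Each user region is assigned to its cheapest site among the open ones.
{Red, Blue, Green, Amber}: M1→Blue 2·23=46, M2→Green 10·9=90, M3→Green 2·22=44, M4→Amber 2·11=22, M5→Amber 6·18=108, M6→Green 3·17=51, M7→Blue 8·20=160. Service 521; fixed 993; total 1514.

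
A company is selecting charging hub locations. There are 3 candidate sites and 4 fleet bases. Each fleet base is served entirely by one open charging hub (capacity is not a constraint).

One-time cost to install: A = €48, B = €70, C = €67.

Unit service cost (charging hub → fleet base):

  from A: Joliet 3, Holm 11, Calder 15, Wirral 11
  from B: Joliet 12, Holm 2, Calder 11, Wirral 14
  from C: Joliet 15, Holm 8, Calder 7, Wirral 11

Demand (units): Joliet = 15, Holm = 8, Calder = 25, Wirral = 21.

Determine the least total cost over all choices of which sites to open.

Minimum total cost: 630

For any fixed open set, each fleet base goes to its cheapest open site; total = fixed + service.
{A, C}: Joliet→A 3·15=45, Holm→C 8·8=64, Calder→C 7·25=175, Wirral→A 11·21=231. Service 515; fixed 115; total 630.
{A, B, C}: service 467 + fixed 185 = 652
{A, B}: service 567 + fixed 118 = 685
{A}: service 739 + fixed 48 = 787
No other subset beats 630.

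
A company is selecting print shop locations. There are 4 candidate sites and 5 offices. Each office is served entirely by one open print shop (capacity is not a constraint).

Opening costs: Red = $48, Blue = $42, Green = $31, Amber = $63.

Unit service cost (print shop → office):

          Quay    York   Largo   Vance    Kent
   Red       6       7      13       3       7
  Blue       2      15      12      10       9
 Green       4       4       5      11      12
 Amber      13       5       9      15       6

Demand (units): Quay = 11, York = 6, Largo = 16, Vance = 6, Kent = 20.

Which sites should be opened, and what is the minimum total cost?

For any fixed open set, each office goes to its cheapest open site; total = fixed + service.
{Red, Green}: Quay→Green 4·11=44, York→Green 4·6=24, Largo→Green 5·16=80, Vance→Red 3·6=18, Kent→Red 7·20=140. Service 306; fixed 79; total 385.
{Red, Blue, Green}: Quay→Blue 2·11=22, York→Green 4·6=24, Largo→Green 5·16=80, Vance→Red 3·6=18, Kent→Red 7·20=140. Service 284; fixed 121; total 405.
{Red, Green, Amber}: service 286 + fixed 142 = 428
{Red, Blue, Green, Amber}: Quay→Blue 2·11=22, York→Green 4·6=24, Largo→Green 5·16=80, Vance→Red 3·6=18, Kent→Amber 6·20=120. Service 264; fixed 184; total 448.
(All 15 nonempty subsets were checked; Red and Green is lowest.)

Open Red and Green; minimum total cost 385.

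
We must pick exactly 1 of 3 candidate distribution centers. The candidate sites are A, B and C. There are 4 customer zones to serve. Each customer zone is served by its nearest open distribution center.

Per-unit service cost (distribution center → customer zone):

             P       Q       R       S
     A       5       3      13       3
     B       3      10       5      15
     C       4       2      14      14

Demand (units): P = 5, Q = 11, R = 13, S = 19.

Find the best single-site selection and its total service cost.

Choose A only; total service cost 284.

With exactly 1 open, each customer zone uses its cheapest among the chosen.
{A}: P→A 5·5=25, Q→A 3·11=33, R→A 13·13=169, S→A 3·19=57. Service cost 284.
{B}: service cost 475
{C}: service cost 490
Among all 3 size-1 choices, {A} is lowest.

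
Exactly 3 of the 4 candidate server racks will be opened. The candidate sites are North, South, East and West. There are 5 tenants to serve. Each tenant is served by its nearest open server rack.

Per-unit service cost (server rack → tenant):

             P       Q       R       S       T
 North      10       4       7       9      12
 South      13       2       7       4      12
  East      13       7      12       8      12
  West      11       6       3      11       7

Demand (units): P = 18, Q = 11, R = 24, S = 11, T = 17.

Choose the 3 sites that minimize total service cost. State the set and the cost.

Choose North, South and West; total service cost 437.

With exactly 3 open, each tenant uses its cheapest among the chosen.
{North, South, West}: P→North 10·18=180, Q→South 2·11=22, R→West 3·24=72, S→South 4·11=44, T→West 7·17=119. Service cost 437.
{South, East, West}: service cost 455
{North, East, West}: service cost 503
Among all 4 size-3 choices, {North, South, West} is lowest.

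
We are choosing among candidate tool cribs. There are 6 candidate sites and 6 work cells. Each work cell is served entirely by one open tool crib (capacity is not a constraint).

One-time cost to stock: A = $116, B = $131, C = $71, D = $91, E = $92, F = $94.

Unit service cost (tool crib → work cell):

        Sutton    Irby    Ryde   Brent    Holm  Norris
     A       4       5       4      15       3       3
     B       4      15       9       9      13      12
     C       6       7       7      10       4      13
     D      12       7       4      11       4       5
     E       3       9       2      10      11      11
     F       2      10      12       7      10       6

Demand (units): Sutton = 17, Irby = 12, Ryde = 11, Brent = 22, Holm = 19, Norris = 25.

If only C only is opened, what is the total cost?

Each work cell is assigned to its cheapest site among the open ones.
{C}: Sutton→C 6·17=102, Irby→C 7·12=84, Ryde→C 7·11=77, Brent→C 10·22=220, Holm→C 4·19=76, Norris→C 13·25=325. Service 884; fixed 71; total 955.

Total cost: 955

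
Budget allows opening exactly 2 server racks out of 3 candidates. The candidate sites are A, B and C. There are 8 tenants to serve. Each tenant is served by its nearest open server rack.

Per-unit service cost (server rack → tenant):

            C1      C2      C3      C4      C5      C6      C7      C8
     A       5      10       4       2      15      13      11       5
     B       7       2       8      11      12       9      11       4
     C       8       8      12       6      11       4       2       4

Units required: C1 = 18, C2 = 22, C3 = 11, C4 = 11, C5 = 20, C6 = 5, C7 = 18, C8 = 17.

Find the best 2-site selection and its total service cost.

With exactly 2 open, each tenant uses its cheapest among the chosen.
{B, C}: C1→B 7·18=126, C2→B 2·22=44, C3→B 8·11=88, C4→C 6·11=66, C5→C 11·20=220, C6→C 4·5=20, C7→C 2·18=36, C8→B 4·17=68. Service cost 668.
{A, C}: service cost 676
{A, B}: service cost 751
Among all 3 size-2 choices, {B, C} is lowest.

Choose B and C; total service cost 668.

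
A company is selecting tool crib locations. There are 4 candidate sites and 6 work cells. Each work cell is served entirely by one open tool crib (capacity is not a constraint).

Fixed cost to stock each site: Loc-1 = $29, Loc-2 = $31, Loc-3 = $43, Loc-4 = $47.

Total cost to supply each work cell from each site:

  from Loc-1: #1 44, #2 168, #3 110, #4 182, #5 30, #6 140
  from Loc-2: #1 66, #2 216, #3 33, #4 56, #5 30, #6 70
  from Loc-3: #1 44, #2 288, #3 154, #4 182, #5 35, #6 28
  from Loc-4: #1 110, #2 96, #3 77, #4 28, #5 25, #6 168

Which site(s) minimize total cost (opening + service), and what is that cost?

For any fixed open set, each work cell goes to its cheapest open site; total = fixed + service.
{Loc-2, Loc-3, Loc-4}: #1→Loc-3 44, #2→Loc-4 96, #3→Loc-2 33, #4→Loc-4 28, #5→Loc-4 25, #6→Loc-3 28. Service 254; fixed 121; total 375.
{Loc-3, Loc-4}: #1→Loc-3 44, #2→Loc-4 96, #3→Loc-4 77, #4→Loc-4 28, #5→Loc-4 25, #6→Loc-3 28. Service 298; fixed 90; total 388.
{Loc-2, Loc-4}: service 318 + fixed 78 = 396
{Loc-1, Loc-2, Loc-3, Loc-4}: service 254 + fixed 150 = 404
(All 15 nonempty subsets were checked; Loc-2, Loc-3 and Loc-4 is lowest.)

Open Loc-2, Loc-3 and Loc-4; minimum total cost 375.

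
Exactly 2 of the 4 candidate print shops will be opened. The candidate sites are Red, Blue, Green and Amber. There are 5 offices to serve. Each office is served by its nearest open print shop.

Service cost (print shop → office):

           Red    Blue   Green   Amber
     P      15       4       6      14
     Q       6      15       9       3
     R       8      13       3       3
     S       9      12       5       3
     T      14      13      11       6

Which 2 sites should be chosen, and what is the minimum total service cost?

Choose Blue and Amber; total service cost 19.

With exactly 2 open, each office uses its cheapest among the chosen.
{Blue, Amber}: P→Blue 4, Q→Amber 3, R→Amber 3, S→Amber 3, T→Amber 6. Service cost 19.
{Green, Amber}: service cost 21
{Red, Amber}: service cost 29
Among all 6 size-2 choices, {Blue, Amber} is lowest.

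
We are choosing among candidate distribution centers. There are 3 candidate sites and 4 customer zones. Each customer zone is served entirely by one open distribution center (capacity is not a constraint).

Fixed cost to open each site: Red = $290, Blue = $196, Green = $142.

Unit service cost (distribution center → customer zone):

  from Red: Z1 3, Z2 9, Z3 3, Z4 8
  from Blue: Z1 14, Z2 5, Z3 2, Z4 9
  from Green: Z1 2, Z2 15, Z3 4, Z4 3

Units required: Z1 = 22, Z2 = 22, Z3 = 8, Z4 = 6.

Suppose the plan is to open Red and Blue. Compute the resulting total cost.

Total cost: 726

Each customer zone is assigned to its cheapest site among the open ones.
{Red, Blue}: Z1→Red 3·22=66, Z2→Blue 5·22=110, Z3→Blue 2·8=16, Z4→Red 8·6=48. Service 240; fixed 486; total 726.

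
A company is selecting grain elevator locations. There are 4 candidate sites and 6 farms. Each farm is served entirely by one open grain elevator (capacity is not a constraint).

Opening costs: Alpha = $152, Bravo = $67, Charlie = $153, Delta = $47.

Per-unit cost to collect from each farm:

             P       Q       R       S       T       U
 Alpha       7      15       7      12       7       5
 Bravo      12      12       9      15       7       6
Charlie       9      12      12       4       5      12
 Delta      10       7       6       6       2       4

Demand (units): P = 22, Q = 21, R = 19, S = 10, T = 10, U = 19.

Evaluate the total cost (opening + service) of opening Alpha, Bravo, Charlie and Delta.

Total cost: 970

Each farm is assigned to its cheapest site among the open ones.
{Alpha, Bravo, Charlie, Delta}: P→Alpha 7·22=154, Q→Delta 7·21=147, R→Delta 6·19=114, S→Charlie 4·10=40, T→Delta 2·10=20, U→Delta 4·19=76. Service 551; fixed 419; total 970.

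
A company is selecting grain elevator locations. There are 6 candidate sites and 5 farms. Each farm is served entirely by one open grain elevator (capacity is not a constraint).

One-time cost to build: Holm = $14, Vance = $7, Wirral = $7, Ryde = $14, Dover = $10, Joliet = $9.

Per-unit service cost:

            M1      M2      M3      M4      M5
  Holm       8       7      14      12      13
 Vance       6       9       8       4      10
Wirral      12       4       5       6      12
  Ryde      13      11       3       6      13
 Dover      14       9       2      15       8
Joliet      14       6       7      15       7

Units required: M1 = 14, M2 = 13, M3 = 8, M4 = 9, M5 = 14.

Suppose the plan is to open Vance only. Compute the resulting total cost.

Each farm is assigned to its cheapest site among the open ones.
{Vance}: M1→Vance 6·14=84, M2→Vance 9·13=117, M3→Vance 8·8=64, M4→Vance 4·9=36, M5→Vance 10·14=140. Service 441; fixed 7; total 448.

Total cost: 448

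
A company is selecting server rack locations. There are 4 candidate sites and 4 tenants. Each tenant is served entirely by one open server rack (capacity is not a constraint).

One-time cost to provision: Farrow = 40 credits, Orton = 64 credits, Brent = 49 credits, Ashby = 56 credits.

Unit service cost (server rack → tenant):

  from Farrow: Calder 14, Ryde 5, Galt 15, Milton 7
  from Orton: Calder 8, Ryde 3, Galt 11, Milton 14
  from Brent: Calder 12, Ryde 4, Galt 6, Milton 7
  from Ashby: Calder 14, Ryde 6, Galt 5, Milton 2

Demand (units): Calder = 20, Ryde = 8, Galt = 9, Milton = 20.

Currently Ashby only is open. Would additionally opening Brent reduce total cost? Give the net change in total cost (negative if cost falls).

Current service cost with {Ashby}: 413.
Adding Brent: each tenant re-picks its cheapest; new service cost 357, saving 56.
Extra fixed cost: 49. Net change = 49 − 56 = -7.
(Totals: 469 → 462.)

Yes — net change −7 (cost falls by 7).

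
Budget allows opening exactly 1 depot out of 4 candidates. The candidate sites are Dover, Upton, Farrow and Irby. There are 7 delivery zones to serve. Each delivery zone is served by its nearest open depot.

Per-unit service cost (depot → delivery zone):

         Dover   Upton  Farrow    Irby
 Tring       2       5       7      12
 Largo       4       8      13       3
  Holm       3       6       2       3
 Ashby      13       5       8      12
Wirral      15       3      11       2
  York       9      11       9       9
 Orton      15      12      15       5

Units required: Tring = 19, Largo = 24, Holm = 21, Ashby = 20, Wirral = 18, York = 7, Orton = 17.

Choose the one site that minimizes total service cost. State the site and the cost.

Choose Irby only; total service cost 787.

With exactly 1 open, each delivery zone uses its cheapest among the chosen.
{Irby}: Tring→Irby 12·19=228, Largo→Irby 3·24=72, Holm→Irby 3·21=63, Ashby→Irby 12·20=240, Wirral→Irby 2·18=36, York→Irby 9·7=63, Orton→Irby 5·17=85. Service cost 787.
{Upton}: service cost 848
{Dover}: service cost 1045
Among all 4 size-1 choices, {Irby} is lowest.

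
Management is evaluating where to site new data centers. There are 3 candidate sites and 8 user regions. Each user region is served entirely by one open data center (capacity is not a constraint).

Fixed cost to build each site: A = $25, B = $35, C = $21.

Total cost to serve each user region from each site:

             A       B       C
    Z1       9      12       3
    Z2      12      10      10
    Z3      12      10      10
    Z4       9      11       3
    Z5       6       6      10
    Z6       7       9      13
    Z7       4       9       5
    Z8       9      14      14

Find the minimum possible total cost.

For any fixed open set, each user region goes to its cheapest open site; total = fixed + service.
{C}: Z1→C 3, Z2→C 10, Z3→C 10, Z4→C 3, Z5→C 10, Z6→C 13, Z7→C 5, Z8→C 14. Service 68; fixed 21; total 89.
{A}: service 68 + fixed 25 = 93
{A, C}: service 52 + fixed 46 = 98
{A, B, C}: service 52 + fixed 81 = 133
No other subset beats 89.

Minimum total cost: 89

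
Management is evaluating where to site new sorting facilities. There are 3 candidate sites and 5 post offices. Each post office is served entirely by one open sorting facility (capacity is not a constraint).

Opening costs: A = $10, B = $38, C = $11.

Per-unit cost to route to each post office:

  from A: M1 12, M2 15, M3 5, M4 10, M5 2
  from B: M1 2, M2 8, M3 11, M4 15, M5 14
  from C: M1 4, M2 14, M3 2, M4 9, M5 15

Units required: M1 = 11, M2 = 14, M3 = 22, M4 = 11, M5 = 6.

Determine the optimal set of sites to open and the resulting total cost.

For any fixed open set, each post office goes to its cheapest open site; total = fixed + service.
{A, B, C}: M1→B 2·11=22, M2→B 8·14=112, M3→C 2·22=44, M4→C 9·11=99, M5→A 2·6=12. Service 289; fixed 59; total 348.
{B, C}: M1→B 2·11=22, M2→B 8·14=112, M3→C 2·22=44, M4→C 9·11=99, M5→B 14·6=84. Service 361; fixed 49; total 410.
{A, B}: service 366 + fixed 48 = 414
{A}: M1→A 12·11=132, M2→A 15·14=210, M3→A 5·22=110, M4→A 10·11=110, M5→A 2·6=12. Service 574; fixed 10; total 584.
(All 7 nonempty subsets were checked; A, B and C is lowest.)

Open A, B and C; minimum total cost 348.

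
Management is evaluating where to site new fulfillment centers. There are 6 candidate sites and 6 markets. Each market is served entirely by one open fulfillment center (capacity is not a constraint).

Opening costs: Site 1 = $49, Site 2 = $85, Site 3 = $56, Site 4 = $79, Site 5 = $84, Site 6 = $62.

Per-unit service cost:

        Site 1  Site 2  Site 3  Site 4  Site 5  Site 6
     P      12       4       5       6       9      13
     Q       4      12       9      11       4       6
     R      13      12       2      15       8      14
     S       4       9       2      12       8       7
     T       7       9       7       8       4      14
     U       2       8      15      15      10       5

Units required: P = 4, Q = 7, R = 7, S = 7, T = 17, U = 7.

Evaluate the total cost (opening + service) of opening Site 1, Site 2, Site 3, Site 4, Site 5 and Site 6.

Total cost: 569

Each market is assigned to its cheapest site among the open ones.
{Site 1, Site 2, Site 3, Site 4, Site 5, Site 6}: P→Site 2 4·4=16, Q→Site 1 4·7=28, R→Site 3 2·7=14, S→Site 3 2·7=14, T→Site 5 4·17=68, U→Site 1 2·7=14. Service 154; fixed 415; total 569.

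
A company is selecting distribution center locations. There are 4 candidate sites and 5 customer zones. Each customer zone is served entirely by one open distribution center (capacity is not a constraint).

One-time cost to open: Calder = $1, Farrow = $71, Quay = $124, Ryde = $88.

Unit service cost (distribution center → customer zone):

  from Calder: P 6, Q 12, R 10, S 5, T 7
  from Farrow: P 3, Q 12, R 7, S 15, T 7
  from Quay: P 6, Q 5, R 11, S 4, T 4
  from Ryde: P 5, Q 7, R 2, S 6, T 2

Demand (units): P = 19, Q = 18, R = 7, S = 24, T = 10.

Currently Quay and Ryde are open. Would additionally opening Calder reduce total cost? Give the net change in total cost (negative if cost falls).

No — net change +1 (cost rises by 1).

Current service cost with {Quay, Ryde}: 315.
Adding Calder: each customer zone re-picks its cheapest; new service cost 315, saving 0.
Extra fixed cost: 1. Net change = 1 − 0 = 1.
(Totals: 527 → 528.)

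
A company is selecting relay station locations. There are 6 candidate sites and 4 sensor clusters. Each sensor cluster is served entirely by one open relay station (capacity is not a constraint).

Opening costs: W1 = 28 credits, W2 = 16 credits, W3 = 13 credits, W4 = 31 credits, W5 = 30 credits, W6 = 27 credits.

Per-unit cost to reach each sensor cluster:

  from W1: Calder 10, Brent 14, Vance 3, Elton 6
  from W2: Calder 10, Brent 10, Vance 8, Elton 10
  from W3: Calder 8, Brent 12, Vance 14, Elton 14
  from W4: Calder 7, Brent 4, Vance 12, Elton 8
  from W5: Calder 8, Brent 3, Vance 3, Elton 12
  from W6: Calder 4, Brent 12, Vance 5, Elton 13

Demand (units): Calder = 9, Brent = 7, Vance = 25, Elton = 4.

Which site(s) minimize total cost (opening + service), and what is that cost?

For any fixed open set, each sensor cluster goes to its cheapest open site; total = fixed + service.
{W5, W6}: Calder→W6 4·9=36, Brent→W5 3·7=21, Vance→W5 3·25=75, Elton→W5 12·4=48. Service 180; fixed 57; total 237.
{W1, W5, W6}: service 156 + fixed 85 = 241
{W2, W5, W6}: Calder→W6 4·9=36, Brent→W5 3·7=21, Vance→W5 3·25=75, Elton→W2 10·4=40. Service 172; fixed 73; total 245.
{W1, W2, W3, W4, W5, W6}: Calder→W6 4·9=36, Brent→W5 3·7=21, Vance→W1 3·25=75, Elton→W1 6·4=24. Service 156; fixed 145; total 301.
No other subset beats 237.

Open W5 and W6; minimum total cost 237.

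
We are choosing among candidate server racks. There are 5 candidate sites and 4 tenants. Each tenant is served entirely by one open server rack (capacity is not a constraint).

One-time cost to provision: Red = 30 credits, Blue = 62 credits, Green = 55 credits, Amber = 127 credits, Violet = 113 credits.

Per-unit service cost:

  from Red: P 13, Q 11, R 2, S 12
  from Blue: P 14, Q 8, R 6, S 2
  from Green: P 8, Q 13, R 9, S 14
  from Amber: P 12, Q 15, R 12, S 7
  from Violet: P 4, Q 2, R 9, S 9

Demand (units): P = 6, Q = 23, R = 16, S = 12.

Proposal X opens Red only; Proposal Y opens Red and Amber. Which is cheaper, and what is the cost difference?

Proposal X: {Red}: P→Red 13·6=78, Q→Red 11·23=253, R→Red 2·16=32, S→Red 12·12=144. Service 507; fixed 30; total 537.
Proposal Y: {Red, Amber}: P→Amber 12·6=72, Q→Red 11·23=253, R→Red 2·16=32, S→Amber 7·12=84. Service 441; fixed 157; total 598.
Difference: |537 − 598| = 61.

Proposal X is cheaper by 61.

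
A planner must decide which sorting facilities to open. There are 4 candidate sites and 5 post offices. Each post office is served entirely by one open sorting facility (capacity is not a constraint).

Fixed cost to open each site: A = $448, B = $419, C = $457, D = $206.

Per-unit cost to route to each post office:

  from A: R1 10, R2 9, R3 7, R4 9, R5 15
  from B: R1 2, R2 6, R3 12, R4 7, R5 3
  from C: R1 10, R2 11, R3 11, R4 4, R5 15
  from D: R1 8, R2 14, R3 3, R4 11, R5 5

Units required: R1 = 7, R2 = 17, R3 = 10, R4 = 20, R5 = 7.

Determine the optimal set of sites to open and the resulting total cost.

For any fixed open set, each post office goes to its cheapest open site; total = fixed + service.
{D}: R1→D 8·7=56, R2→D 14·17=238, R3→D 3·10=30, R4→D 11·20=220, R5→D 5·7=35. Service 579; fixed 206; total 785.
{B}: R1→B 2·7=14, R2→B 6·17=102, R3→B 12·10=120, R4→B 7·20=140, R5→B 3·7=21. Service 397; fixed 419; total 816.
{B, D}: service 307 + fixed 625 = 932
{A, B, C, D}: service 247 + fixed 1530 = 1777
No other subset beats 785.

Open D only; minimum total cost 785.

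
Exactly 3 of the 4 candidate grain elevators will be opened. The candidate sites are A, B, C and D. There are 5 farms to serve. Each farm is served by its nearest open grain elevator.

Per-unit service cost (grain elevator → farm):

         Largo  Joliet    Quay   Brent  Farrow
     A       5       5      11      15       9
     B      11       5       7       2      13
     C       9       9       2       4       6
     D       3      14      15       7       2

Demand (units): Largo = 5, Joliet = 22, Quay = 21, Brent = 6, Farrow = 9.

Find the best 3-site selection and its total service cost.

With exactly 3 open, each farm uses its cheapest among the chosen.
{B, C, D}: Largo→D 3·5=15, Joliet→B 5·22=110, Quay→C 2·21=42, Brent→B 2·6=12, Farrow→D 2·9=18. Service cost 197.
{A, C, D}: service cost 209
{A, B, C}: service cost 243
Among all 4 size-3 choices, {B, C, D} is lowest.

Choose B, C and D; total service cost 197.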